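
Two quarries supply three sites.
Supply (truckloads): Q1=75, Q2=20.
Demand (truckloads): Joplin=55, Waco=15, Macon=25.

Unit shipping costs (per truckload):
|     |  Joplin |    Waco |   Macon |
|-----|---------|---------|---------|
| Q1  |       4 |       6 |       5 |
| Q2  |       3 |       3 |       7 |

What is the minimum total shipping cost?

385

A cheapest plan:
  Q1 to Joplin: 50 × 4 = 200
  Q1 to Macon: 25 × 5 = 125
  Q2 to Joplin: 5 × 3 = 15
  Q2 to Waco: 15 × 3 = 45
Total = 200 + 125 + 15 + 45 = 385.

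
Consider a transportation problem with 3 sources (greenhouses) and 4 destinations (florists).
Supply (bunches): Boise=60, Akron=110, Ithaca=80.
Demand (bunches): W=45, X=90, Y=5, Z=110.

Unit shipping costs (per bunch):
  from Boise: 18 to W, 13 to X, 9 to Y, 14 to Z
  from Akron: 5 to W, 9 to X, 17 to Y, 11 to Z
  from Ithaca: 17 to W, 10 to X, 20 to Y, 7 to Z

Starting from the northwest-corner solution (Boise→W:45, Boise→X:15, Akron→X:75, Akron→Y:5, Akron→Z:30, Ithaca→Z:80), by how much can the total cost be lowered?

Current plan cost = 45·18 + 15·13 + 75·9 + 5·17 + 30·11 + 80·7 = 2655.
Optimal plan:
  Boise to X: 25 × 13 = 325
  Boise to Y: 5 × 9 = 45
  Boise to Z: 30 × 14 = 420
  Akron to W: 45 × 5 = 225
  Akron to X: 65 × 9 = 585
  Ithaca to Z: 80 × 7 = 560
Optimal cost = 2160.
Saving = 2655 − 2160 = 495.

495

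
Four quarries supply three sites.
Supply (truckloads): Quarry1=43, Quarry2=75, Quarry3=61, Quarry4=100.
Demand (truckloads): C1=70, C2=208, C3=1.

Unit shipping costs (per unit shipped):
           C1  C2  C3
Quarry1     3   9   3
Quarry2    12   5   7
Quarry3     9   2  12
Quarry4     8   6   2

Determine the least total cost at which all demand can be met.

1276

An optimal shipping plan:
  Quarry1 to C1: 43 × 3 = 129
  Quarry2 to C2: 75 × 5 = 375
  Quarry3 to C2: 61 × 2 = 122
  Quarry4 to C1: 27 × 8 = 216
  Quarry4 to C2: 72 × 6 = 432
  Quarry4 to C3: 1 × 2 = 2
Total = 129 + 375 + 122 + 216 + 432 + 2 = 1276.
(Supply check: Quarry1 ships 43; Quarry2 ships 75; Quarry3 ships 61; Quarry4 ships 100.)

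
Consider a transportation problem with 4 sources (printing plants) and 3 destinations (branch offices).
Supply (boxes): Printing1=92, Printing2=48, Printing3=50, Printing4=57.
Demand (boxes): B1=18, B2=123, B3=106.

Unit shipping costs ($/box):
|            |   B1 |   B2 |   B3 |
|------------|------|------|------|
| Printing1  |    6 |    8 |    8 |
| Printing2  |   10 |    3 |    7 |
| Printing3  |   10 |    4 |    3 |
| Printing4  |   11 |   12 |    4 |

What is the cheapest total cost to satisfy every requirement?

1223

Optimal allocation:
  Printing1→B1: 18 × $6 = $108
  Printing1→B2: 74 × $8 = $592
  Printing2→B2: 48 × $3 = $144
  Printing3→B2: 1 × $4 = $4
  Printing3→B3: 49 × $3 = $147
  Printing4→B3: 57 × $4 = $228
Total = 108 + 592 + 144 + 4 + 147 + 228 = $1223.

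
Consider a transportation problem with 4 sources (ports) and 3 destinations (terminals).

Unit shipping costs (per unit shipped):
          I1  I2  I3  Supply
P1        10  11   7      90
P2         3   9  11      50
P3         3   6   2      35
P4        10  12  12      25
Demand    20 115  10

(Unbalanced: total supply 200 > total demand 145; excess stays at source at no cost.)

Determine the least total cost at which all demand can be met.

An optimal shipping plan:
  P1->I2: 60 TEU
  P2->I1: 20 TEU
  P2->I2: 30 TEU
  P3->I2: 25 TEU
  P3->I3: 10 TEU
Total cost = 1160.

1160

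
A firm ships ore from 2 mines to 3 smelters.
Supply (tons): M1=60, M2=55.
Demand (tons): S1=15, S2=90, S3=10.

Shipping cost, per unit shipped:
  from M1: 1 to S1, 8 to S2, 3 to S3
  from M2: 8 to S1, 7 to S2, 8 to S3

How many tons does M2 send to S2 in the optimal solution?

55

Optimal shipments:
  M1 to S1: 15 × 1 = 15
  M1 to S2: 35 × 8 = 280
  M1 to S3: 10 × 3 = 30
  M2 to S2: 55 × 7 = 385
Total cost = 710.
So M2→S2 carries 55 tons.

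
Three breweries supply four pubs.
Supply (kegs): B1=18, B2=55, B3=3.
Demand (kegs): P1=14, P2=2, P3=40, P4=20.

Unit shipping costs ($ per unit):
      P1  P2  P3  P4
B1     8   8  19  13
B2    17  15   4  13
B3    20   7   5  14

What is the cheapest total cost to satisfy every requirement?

One minimum-cost allocation:
  B1→P1: 14 kegs
  B1→P4: 4 kegs
  B2→P3: 39 kegs
  B2→P4: 16 kegs
  B3→P2: 2 kegs
  B3→P3: 1 kegs
Total cost = $547.

547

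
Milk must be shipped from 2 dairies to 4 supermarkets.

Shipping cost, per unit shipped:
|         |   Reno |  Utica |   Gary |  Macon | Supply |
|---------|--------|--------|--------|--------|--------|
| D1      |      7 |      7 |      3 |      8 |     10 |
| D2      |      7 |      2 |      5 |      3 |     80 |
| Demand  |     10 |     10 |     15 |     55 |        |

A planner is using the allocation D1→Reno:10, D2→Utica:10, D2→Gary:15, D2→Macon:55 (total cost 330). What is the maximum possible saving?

20

Current plan cost = 10·7 + 10·2 + 15·5 + 55·3 = 330.
Optimal plan:
  D1 to Gary: 10 × 3 = 30
  D2 to Reno: 10 × 7 = 70
  D2 to Utica: 10 × 2 = 20
  D2 to Gary: 5 × 5 = 25
  D2 to Macon: 55 × 3 = 165
Optimal cost = 310.
Saving = 330 − 310 = 20.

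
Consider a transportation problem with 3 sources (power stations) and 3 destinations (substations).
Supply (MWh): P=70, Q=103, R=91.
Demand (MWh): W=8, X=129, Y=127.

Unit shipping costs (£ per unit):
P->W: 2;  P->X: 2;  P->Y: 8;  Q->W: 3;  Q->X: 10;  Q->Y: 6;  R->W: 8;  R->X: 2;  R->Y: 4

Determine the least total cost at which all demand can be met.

980

A cheapest plan:
  P to X: 70 × £2 = £140
  Q to W: 8 × £3 = £24
  Q to Y: 95 × £6 = £570
  R to X: 59 × £2 = £118
  R to Y: 32 × £4 = £128
Total = 140 + 24 + 570 + 118 + 128 = £980.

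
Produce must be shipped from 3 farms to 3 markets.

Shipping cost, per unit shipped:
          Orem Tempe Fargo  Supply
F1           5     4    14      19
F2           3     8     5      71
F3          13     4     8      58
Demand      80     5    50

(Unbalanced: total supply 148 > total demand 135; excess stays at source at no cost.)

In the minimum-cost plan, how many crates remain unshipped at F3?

An optimal plan:
  F1 to Orem: 19 × 5 = 95
  F2 to Orem: 61 × 3 = 183
  F2 to Fargo: 10 × 5 = 50
  F3 to Tempe: 5 × 4 = 20
  F3 to Fargo: 40 × 8 = 320
Total cost = 668.
F3 ships 45 of its 58, leaving 13.

13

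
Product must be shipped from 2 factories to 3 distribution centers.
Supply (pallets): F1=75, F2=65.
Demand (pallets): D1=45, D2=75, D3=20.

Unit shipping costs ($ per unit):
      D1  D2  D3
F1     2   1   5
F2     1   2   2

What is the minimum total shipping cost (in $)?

160

One minimum-cost allocation:
  F1–D2: 75 × $1 = $75
  F2–D1: 45 × $1 = $45
  F2–D3: 20 × $2 = $40
Total = 75 + 45 + 40 = $160.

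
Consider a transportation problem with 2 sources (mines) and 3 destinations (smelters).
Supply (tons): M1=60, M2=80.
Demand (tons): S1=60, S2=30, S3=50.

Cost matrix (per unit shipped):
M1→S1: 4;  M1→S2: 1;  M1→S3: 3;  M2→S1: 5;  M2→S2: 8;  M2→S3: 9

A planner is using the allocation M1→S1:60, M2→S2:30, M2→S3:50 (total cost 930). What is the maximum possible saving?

330

Current plan cost = 60·4 + 30·8 + 50·9 = 930.
Optimal plan:
  M1 to S2: 30 tons
  M1 to S3: 30 tons
  M2 to S1: 60 tons
  M2 to S3: 20 tons
Optimal cost = 600.
Saving = 930 − 600 = 330.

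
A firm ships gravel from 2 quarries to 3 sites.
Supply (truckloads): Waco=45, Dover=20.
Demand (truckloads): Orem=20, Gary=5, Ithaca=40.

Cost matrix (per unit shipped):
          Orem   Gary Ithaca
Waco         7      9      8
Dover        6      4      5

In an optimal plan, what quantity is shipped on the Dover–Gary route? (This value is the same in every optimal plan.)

5

Solving gives:
  Waco→Orem: 20 × 7 = 140
  Waco→Ithaca: 25 × 8 = 200
  Dover→Gary: 5 × 4 = 20
  Dover→Ithaca: 15 × 5 = 75
Total cost = 435.
So Dover→Gary carries 5 truckloads.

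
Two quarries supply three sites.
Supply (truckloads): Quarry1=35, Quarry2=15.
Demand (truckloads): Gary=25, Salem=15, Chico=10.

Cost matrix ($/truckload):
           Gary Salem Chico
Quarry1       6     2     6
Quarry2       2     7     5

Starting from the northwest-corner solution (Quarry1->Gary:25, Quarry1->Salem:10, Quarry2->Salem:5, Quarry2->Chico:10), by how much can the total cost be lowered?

75

Current plan cost = 25·6 + 10·2 + 5·7 + 10·5 = $255.
Optimal plan:
  Quarry1–Gary: 10 × $6 = $60
  Quarry1–Salem: 15 × $2 = $30
  Quarry1–Chico: 10 × $6 = $60
  Quarry2–Gary: 15 × $2 = $30
Optimal cost = $180.
Saving = 255 − 180 = $75.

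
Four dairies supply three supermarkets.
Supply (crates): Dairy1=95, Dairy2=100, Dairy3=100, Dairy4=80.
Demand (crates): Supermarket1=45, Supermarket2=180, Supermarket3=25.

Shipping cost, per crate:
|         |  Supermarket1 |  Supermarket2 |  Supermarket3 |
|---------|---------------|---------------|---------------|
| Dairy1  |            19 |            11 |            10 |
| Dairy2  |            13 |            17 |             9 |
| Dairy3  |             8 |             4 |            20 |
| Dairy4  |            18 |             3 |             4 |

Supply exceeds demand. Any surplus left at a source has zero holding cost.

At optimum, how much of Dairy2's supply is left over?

Minimum-cost shipments:
  Dairy2→Supermarket1: 45 × 13 = 585
  Dairy2→Supermarket3: 25 × 9 = 225
  Dairy3→Supermarket2: 100 × 4 = 400
  Dairy4→Supermarket2: 80 × 3 = 240
Total cost = 1450.
Dairy2 ships 70 of its 100, leaving 30.

30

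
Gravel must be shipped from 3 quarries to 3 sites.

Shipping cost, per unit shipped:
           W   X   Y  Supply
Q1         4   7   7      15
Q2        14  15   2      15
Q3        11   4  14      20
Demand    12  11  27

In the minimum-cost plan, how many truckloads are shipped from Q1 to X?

Solving gives:
  Q1→W: 3 × 4 = 12
  Q1→Y: 12 × 7 = 84
  Q2→Y: 15 × 2 = 30
  Q3→W: 9 × 11 = 99
  Q3→X: 11 × 4 = 44
Total cost = 269.
The route Q1→X is not used.

0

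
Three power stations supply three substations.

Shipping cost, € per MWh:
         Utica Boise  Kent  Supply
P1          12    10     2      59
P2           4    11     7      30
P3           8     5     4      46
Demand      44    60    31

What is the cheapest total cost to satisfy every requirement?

One minimum-cost allocation:
  P1->Utica: 14 × €12 = €168
  P1->Boise: 14 × €10 = €140
  P1->Kent: 31 × €2 = €62
  P2->Utica: 30 × €4 = €120
  P3->Boise: 46 × €5 = €230
Total = 168 + 140 + 62 + 120 + 230 = €720.
(Supply check: P1 ships 59; P2 ships 30; P3 ships 46.)

720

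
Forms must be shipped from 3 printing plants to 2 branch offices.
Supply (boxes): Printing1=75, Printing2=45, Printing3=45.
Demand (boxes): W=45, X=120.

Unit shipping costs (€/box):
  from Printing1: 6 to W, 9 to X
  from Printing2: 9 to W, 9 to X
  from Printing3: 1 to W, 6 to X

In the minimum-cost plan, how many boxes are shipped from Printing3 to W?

45

The minimum-cost plan:
  Printing1 to X: 75 × €9 = €675
  Printing2 to X: 45 × €9 = €405
  Printing3 to W: 45 × €1 = €45
Total cost = €1125.
So Printing3→W carries 45 boxes.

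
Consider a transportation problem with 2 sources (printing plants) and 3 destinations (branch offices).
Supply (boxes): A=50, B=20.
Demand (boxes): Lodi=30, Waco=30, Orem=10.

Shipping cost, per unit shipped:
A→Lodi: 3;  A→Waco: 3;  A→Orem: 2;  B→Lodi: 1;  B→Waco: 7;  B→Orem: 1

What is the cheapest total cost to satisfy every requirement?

160

An optimal shipping plan:
  A to Lodi: 10 boxes
  A to Waco: 30 boxes
  A to Orem: 10 boxes
  B to Lodi: 20 boxes
Total cost = 160.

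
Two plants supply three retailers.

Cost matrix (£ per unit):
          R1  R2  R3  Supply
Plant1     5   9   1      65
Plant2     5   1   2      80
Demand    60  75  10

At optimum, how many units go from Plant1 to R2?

Optimal shipments:
  Plant1 to R1: 55 × £5 = £275
  Plant1 to R3: 10 × £1 = £10
  Plant2 to R1: 5 × £5 = £25
  Plant2 to R2: 75 × £1 = £75
Total cost = £385.
The route Plant1→R2 is not used.

0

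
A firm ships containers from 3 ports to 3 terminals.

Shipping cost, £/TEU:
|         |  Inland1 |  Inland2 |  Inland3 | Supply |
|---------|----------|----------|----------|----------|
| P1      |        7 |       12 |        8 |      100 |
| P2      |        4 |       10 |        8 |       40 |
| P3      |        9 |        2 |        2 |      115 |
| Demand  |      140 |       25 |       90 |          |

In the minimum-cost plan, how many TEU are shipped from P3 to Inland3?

The minimum-cost plan:
  P1->Inland1: 100 × £7 = £700
  P2->Inland1: 40 × £4 = £160
  P3->Inland2: 25 × £2 = £50
  P3->Inland3: 90 × £2 = £180
Total cost = £1090.
So P3→Inland3 carries 90 TEU.

90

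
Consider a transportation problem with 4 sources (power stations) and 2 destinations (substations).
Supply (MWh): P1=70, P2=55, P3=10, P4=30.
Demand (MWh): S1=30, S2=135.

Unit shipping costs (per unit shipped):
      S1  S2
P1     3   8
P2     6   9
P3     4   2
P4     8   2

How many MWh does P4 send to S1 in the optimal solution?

The minimum-cost plan:
  P1–S1: 30 × 3 = 90
  P1–S2: 40 × 8 = 320
  P2–S2: 55 × 9 = 495
  P3–S2: 10 × 2 = 20
  P4–S2: 30 × 2 = 60
Total cost = 985.
The route P4→S1 is not used.

0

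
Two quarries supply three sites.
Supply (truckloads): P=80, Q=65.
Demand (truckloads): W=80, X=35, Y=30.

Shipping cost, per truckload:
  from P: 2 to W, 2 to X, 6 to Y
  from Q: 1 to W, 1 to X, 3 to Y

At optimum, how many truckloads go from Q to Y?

30

The minimum-cost plan:
  P to W: 45 × 2 = 90
  P to X: 35 × 2 = 70
  Q to W: 35 × 1 = 35
  Q to Y: 30 × 3 = 90
Total cost = 285.
So Q→Y carries 30 truckloads.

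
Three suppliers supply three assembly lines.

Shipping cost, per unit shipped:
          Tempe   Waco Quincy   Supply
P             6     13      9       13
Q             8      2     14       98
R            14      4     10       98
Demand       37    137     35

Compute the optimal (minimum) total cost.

One minimum-cost allocation:
  P to Tempe: 13 batches
  Q to Tempe: 24 batches
  Q to Waco: 74 batches
  R to Waco: 63 batches
  R to Quincy: 35 batches
Total cost = 1020.

1020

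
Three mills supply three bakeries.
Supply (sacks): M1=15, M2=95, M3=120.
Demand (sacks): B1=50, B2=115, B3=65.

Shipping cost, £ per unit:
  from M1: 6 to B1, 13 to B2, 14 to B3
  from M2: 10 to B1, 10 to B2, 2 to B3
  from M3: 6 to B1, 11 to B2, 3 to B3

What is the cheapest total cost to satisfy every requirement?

1665

An optimal shipping plan:
  M1 to B1: 15 sacks
  M2 to B2: 30 sacks
  M2 to B3: 65 sacks
  M3 to B1: 35 sacks
  M3 to B2: 85 sacks
Total cost = £1665.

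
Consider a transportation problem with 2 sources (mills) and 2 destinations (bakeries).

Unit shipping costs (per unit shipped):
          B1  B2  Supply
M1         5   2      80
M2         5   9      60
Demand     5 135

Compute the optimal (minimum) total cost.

680

An optimal shipping plan:
  M1 to B2: 80 × 2 = 160
  M2 to B1: 5 × 5 = 25
  M2 to B2: 55 × 9 = 495
Total = 160 + 25 + 495 = 680.
(Supply check: M1 ships 80; M2 ships 60.)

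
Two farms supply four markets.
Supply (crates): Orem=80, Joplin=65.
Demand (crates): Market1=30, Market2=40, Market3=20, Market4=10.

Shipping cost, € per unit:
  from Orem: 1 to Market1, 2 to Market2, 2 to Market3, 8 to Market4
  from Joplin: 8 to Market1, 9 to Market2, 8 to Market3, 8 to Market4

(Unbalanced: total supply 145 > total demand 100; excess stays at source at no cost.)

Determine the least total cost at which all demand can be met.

290

One minimum-cost allocation:
  Orem–Market1: 30 × €1 = €30
  Orem–Market2: 40 × €2 = €80
  Orem–Market3: 10 × €2 = €20
  Joplin–Market3: 10 × €8 = €80
  Joplin–Market4: 10 × €8 = €80
Total = 30 + 80 + 20 + 80 + 80 = €290.
(Supply check: Orem ships 80; Joplin ships 20.)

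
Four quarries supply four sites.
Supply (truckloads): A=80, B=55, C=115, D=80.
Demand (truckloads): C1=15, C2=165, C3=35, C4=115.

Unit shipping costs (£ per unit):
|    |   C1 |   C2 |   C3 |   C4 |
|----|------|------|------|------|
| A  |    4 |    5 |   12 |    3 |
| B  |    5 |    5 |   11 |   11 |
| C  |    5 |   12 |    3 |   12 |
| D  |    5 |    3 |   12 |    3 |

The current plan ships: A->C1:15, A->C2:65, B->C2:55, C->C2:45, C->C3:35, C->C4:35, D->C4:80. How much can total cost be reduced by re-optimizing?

Current plan cost = 15·4 + 65·5 + 55·5 + 45·12 + 35·3 + 35·12 + 80·3 = £1965.
Optimal plan:
  A–C4: 80 × £3 = £240
  B–C2: 55 × £5 = £275
  C–C1: 15 × £5 = £75
  C–C2: 65 × £12 = £780
  C–C3: 35 × £3 = £105
  D–C2: 45 × £3 = £135
  D–C4: 35 × £3 = £105
Optimal cost = £1715.
Saving = 1965 − 1715 = £250.

250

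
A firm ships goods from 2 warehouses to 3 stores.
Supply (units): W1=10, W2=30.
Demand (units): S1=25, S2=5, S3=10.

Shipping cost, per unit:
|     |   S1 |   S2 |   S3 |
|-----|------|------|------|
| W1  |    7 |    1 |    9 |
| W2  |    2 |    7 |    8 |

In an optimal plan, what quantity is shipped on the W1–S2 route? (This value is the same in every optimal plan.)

Optimal shipments:
  W1->S2: 5 × 1 = 5
  W1->S3: 5 × 9 = 45
  W2->S1: 25 × 2 = 50
  W2->S3: 5 × 8 = 40
Total cost = 140.
So W1→S2 carries 5 units.

5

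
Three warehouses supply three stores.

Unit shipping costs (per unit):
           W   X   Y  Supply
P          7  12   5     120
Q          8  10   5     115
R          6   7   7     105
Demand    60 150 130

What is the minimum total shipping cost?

A cheapest plan:
  P->W: 60 × 7 = 420
  P->Y: 60 × 5 = 300
  Q->X: 45 × 10 = 450
  Q->Y: 70 × 5 = 350
  R->X: 105 × 7 = 735
Total = 420 + 300 + 450 + 350 + 735 = 2255.
(Supply check: P ships 120; Q ships 115; R ships 105.)

2255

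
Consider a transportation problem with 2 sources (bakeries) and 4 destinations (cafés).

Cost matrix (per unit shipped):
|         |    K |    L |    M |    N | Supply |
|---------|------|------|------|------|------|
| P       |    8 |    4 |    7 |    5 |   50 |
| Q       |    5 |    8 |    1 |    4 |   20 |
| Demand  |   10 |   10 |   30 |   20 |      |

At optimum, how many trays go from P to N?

20

Solving gives:
  P→K: 10 × 8 = 80
  P→L: 10 × 4 = 40
  P→M: 10 × 7 = 70
  P→N: 20 × 5 = 100
  Q→M: 20 × 1 = 20
Total cost = 310.
So P→N carries 20 trays.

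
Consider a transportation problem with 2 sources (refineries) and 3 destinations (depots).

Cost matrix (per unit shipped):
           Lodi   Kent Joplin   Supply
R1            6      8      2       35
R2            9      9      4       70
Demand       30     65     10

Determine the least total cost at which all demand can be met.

795

A cheapest plan:
  R1→Lodi: 30 × 6 = 180
  R1→Joplin: 5 × 2 = 10
  R2→Kent: 65 × 9 = 585
  R2→Joplin: 5 × 4 = 20
Total = 180 + 10 + 585 + 20 = 795.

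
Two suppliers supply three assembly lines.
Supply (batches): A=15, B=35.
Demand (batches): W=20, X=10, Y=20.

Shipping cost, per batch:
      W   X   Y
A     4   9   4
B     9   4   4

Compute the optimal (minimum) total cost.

A cheapest plan:
  A->W: 15 × 4 = 60
  B->W: 5 × 9 = 45
  B->X: 10 × 4 = 40
  B->Y: 20 × 4 = 80
Total = 60 + 45 + 40 + 80 = 225.

225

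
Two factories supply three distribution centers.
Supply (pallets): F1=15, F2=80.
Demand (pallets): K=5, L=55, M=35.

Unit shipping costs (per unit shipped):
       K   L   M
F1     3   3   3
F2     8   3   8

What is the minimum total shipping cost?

410

A cheapest plan:
  F1->M: 15 × 3 = 45
  F2->K: 5 × 8 = 40
  F2->L: 55 × 3 = 165
  F2->M: 20 × 8 = 160
Total = 45 + 40 + 165 + 160 = 410.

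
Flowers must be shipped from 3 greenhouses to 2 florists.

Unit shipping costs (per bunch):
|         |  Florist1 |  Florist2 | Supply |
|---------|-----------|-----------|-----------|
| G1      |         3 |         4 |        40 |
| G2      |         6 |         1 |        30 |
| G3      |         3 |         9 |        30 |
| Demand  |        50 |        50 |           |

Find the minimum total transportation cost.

260

An optimal shipping plan:
  G1->Florist1: 20 bunches
  G1->Florist2: 20 bunches
  G2->Florist2: 30 bunches
  G3->Florist1: 30 bunches
Total cost = 260.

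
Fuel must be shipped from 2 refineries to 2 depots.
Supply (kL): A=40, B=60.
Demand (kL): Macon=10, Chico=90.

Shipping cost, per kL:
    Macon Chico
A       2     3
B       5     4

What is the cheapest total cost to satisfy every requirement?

350

Optimal allocation:
  A–Macon: 10 × 2 = 20
  A–Chico: 30 × 3 = 90
  B–Chico: 60 × 4 = 240
Total = 20 + 90 + 240 = 350.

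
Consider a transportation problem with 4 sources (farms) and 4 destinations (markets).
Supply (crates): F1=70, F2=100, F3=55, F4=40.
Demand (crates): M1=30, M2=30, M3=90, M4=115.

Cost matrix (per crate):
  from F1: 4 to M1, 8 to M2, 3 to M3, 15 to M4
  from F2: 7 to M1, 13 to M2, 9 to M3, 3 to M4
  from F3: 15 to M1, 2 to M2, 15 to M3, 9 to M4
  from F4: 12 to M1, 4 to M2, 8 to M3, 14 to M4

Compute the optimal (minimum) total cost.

1175

Optimal allocation:
  F1->M1: 20 × 4 = 80
  F1->M3: 50 × 3 = 150
  F2->M1: 10 × 7 = 70
  F2->M4: 90 × 3 = 270
  F3->M2: 30 × 2 = 60
  F3->M4: 25 × 9 = 225
  F4->M3: 40 × 8 = 320
Total = 80 + 150 + 70 + 270 + 60 + 225 + 320 = 1175.
(Supply check: F1 ships 70; F2 ships 100; F3 ships 55; F4 ships 40.)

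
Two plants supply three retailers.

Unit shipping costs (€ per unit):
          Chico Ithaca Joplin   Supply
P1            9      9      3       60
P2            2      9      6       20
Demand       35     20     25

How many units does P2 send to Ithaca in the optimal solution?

0

Solving gives:
  P1 to Chico: 15 × €9 = €135
  P1 to Ithaca: 20 × €9 = €180
  P1 to Joplin: 25 × €3 = €75
  P2 to Chico: 20 × €2 = €40
Total cost = €430.
The route P2→Ithaca is not used.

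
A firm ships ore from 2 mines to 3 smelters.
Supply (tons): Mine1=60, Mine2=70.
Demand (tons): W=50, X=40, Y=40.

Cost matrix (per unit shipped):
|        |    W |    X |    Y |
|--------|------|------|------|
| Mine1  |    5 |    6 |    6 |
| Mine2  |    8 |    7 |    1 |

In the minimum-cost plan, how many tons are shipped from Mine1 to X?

The minimum-cost plan:
  Mine1->W: 50 × 5 = 250
  Mine1->X: 10 × 6 = 60
  Mine2->X: 30 × 7 = 210
  Mine2->Y: 40 × 1 = 40
Total cost = 560.
So Mine1→X carries 10 tons.

10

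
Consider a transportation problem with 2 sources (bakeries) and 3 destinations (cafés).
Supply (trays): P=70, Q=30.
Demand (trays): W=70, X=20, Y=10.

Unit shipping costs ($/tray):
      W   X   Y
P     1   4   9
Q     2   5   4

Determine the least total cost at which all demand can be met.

210

Optimal allocation:
  P→W: 50 × $1 = $50
  P→X: 20 × $4 = $80
  Q→W: 20 × $2 = $40
  Q→Y: 10 × $4 = $40
Total = 50 + 80 + 40 + 40 = $210.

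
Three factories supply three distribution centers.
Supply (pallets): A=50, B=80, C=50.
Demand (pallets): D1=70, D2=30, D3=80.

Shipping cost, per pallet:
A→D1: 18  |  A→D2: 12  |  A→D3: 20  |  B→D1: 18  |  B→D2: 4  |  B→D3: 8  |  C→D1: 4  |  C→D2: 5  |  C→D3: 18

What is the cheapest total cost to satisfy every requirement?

An optimal shipping plan:
  A→D1: 20 × 18 = 360
  A→D2: 30 × 12 = 360
  B→D3: 80 × 8 = 640
  C→D1: 50 × 4 = 200
Total = 360 + 360 + 640 + 200 = 1560.

1560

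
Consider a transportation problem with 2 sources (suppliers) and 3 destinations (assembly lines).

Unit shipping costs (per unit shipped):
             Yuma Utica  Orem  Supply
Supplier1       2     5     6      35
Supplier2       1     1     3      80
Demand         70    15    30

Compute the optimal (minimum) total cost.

210

Optimal allocation:
  Supplier1->Yuma: 35 × 2 = 70
  Supplier2->Yuma: 35 × 1 = 35
  Supplier2->Utica: 15 × 1 = 15
  Supplier2->Orem: 30 × 3 = 90
Total = 70 + 35 + 15 + 90 = 210.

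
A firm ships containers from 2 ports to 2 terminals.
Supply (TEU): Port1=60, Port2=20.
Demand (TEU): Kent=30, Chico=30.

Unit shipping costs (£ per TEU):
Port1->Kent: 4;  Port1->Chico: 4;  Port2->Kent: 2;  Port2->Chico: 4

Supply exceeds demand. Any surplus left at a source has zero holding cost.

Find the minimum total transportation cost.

An optimal shipping plan:
  Port1->Kent: 10 × £4 = £40
  Port1->Chico: 30 × £4 = £120
  Port2->Kent: 20 × £2 = £40
Total = 40 + 120 + 40 = £200.
(Supply check: Port1 ships 40; Port2 ships 20.)

200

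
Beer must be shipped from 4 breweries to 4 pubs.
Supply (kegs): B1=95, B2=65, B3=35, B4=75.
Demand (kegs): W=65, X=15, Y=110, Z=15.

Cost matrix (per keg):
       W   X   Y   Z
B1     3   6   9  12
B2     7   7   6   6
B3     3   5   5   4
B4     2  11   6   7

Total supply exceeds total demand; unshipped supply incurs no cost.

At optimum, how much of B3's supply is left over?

An optimal plan:
  B1→W: 15 × 3 = 45
  B1→X: 15 × 6 = 90
  B2→Y: 65 × 6 = 390
  B3→Y: 20 × 5 = 100
  B3→Z: 15 × 4 = 60
  B4→W: 50 × 2 = 100
  B4→Y: 25 × 6 = 150
Total cost = 935.
B3 ships 35 of its 35, leaving 0.

0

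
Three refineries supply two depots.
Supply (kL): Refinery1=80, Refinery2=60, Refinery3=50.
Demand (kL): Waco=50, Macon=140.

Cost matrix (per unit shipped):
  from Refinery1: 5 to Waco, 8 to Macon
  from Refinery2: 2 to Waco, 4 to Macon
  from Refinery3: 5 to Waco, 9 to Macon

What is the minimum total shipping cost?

1130

An optimal shipping plan:
  Refinery1->Macon: 80 × 8 = 640
  Refinery2->Macon: 60 × 4 = 240
  Refinery3->Waco: 50 × 5 = 250
Total = 640 + 240 + 250 = 1130.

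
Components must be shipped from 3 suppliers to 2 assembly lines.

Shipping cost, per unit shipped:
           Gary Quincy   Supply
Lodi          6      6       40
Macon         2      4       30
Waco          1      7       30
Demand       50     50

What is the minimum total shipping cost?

An optimal shipping plan:
  Lodi to Quincy: 40 × 6 = 240
  Macon to Gary: 20 × 2 = 40
  Macon to Quincy: 10 × 4 = 40
  Waco to Gary: 30 × 1 = 30
Total = 240 + 40 + 40 + 30 = 350.

350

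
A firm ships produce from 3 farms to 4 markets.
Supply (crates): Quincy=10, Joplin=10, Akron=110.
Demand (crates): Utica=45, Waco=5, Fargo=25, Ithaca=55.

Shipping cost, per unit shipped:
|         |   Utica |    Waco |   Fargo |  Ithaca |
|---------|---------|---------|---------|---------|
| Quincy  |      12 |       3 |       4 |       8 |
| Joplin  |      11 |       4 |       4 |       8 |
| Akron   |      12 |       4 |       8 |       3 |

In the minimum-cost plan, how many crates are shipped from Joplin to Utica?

The minimum-cost plan:
  Quincy->Fargo: 10 crates
  Joplin->Fargo: 10 crates
  Akron->Utica: 45 crates
  Akron->Waco: 5 crates
  Akron->Fargo: 5 crates
  Akron->Ithaca: 55 crates
Total cost = 845.
The route Joplin→Utica is not used.

0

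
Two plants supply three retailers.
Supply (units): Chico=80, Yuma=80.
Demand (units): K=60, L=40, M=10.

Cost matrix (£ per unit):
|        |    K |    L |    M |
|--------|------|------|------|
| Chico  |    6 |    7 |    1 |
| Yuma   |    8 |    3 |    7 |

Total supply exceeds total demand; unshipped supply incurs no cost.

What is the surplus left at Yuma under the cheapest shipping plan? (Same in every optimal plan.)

An optimal plan:
  Chico–K: 60 units
  Chico–M: 10 units
  Yuma–L: 40 units
Total cost = £490.
Yuma ships 40 of its 80, leaving 40.

40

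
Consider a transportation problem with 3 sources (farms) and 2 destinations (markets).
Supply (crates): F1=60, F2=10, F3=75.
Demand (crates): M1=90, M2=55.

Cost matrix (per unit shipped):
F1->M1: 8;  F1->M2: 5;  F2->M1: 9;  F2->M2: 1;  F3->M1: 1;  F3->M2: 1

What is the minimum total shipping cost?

430

A cheapest plan:
  F1->M1: 15 × 8 = 120
  F1->M2: 45 × 5 = 225
  F2->M2: 10 × 1 = 10
  F3->M1: 75 × 1 = 75
Total = 120 + 225 + 10 + 75 = 430.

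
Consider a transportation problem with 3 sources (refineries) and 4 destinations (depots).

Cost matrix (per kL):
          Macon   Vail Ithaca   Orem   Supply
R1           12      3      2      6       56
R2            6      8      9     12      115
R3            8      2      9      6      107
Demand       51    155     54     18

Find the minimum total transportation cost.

An optimal shipping plan:
  R1–Ithaca: 54 × 2 = 108
  R1–Orem: 2 × 6 = 12
  R2–Macon: 51 × 6 = 306
  R2–Vail: 64 × 8 = 512
  R3–Vail: 91 × 2 = 182
  R3–Orem: 16 × 6 = 96
Total = 108 + 12 + 306 + 512 + 182 + 96 = 1216.
(Supply check: R1 ships 56; R2 ships 115; R3 ships 107.)

1216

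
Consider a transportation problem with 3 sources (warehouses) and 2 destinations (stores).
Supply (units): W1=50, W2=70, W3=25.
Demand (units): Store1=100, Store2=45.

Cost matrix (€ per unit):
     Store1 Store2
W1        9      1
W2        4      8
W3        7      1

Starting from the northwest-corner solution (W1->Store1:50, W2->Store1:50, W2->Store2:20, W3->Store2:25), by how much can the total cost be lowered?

Current plan cost = 50·9 + 50·4 + 20·8 + 25·1 = €835.
Optimal plan:
  W1→Store1: 5 × €9 = €45
  W1→Store2: 45 × €1 = €45
  W2→Store1: 70 × €4 = €280
  W3→Store1: 25 × €7 = €175
Optimal cost = €545.
Saving = 835 − 545 = €290.

290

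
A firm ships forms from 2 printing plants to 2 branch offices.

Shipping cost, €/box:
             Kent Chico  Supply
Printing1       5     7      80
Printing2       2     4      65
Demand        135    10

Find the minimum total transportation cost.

Optimal allocation:
  Printing1->Kent: 70 boxes
  Printing1->Chico: 10 boxes
  Printing2->Kent: 65 boxes
Total cost = €550.

550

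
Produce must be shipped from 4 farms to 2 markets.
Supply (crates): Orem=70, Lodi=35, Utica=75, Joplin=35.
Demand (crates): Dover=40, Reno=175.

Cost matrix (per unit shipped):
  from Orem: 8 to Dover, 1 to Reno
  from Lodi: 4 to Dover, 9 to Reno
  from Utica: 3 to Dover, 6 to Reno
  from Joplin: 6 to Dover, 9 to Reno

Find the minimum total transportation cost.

960

One minimum-cost allocation:
  Orem->Reno: 70 × 1 = 70
  Lodi->Dover: 35 × 4 = 140
  Utica->Dover: 5 × 3 = 15
  Utica->Reno: 70 × 6 = 420
  Joplin->Reno: 35 × 9 = 315
Total = 70 + 140 + 15 + 420 + 315 = 960.
(Supply check: Orem ships 70; Lodi ships 35; Utica ships 75; Joplin ships 35.)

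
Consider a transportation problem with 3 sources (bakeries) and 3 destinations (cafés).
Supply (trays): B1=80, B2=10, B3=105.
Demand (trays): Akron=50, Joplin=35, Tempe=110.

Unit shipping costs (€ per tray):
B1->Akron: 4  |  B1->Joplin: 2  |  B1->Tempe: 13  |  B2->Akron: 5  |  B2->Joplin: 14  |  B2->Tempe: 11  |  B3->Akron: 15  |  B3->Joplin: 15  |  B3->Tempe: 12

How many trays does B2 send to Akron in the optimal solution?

Optimal shipments:
  B1->Akron: 45 trays
  B1->Joplin: 35 trays
  B2->Akron: 5 trays
  B2->Tempe: 5 trays
  B3->Tempe: 105 trays
Total cost = €1590.
So B2→Akron carries 5 trays.

5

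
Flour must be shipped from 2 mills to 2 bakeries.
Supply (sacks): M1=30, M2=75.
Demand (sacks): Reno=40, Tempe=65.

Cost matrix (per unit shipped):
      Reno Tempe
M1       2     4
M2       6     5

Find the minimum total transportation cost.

A cheapest plan:
  M1 to Reno: 30 × 2 = 60
  M2 to Reno: 10 × 6 = 60
  M2 to Tempe: 65 × 5 = 325
Total = 60 + 60 + 325 = 445.
(Supply check: M1 ships 30; M2 ships 75.)

445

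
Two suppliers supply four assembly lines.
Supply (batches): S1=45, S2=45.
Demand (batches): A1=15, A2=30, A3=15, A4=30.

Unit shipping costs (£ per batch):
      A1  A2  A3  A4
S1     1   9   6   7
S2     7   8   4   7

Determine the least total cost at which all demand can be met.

Optimal allocation:
  S1→A1: 15 × £1 = £15
  S1→A4: 30 × £7 = £210
  S2→A2: 30 × £8 = £240
  S2→A3: 15 × £4 = £60
Total = 15 + 210 + 240 + 60 = £525.

525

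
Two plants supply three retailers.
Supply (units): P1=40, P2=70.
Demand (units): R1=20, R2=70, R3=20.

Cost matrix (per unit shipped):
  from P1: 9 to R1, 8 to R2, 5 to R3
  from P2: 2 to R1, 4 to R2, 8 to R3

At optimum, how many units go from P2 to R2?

50

Optimal shipments:
  P1–R2: 20 × 8 = 160
  P1–R3: 20 × 5 = 100
  P2–R1: 20 × 2 = 40
  P2–R2: 50 × 4 = 200
Total cost = 500.
So P2→R2 carries 50 units.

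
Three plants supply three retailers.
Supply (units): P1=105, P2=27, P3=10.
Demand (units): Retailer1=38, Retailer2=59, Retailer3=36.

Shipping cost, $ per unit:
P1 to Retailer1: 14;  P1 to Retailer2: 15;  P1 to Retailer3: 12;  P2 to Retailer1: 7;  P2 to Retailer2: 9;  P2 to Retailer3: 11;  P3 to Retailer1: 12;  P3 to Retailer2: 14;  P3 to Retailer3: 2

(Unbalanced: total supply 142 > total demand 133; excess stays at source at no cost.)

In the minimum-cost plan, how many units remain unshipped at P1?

An optimal plan:
  P1→Retailer1: 11 × $14 = $154
  P1→Retailer2: 59 × $15 = $885
  P1→Retailer3: 26 × $12 = $312
  P2→Retailer1: 27 × $7 = $189
  P3→Retailer3: 10 × $2 = $20
Total cost = $1560.
P1 ships 96 of its 105, leaving 9.

9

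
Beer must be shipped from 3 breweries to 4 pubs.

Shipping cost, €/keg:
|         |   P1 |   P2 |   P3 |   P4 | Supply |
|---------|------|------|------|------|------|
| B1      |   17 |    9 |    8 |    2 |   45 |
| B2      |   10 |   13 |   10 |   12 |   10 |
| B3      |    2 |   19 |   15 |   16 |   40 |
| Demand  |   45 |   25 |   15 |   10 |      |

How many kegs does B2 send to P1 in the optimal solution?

5

Optimal shipments:
  B1 to P2: 25 × €9 = €225
  B1 to P3: 10 × €8 = €80
  B1 to P4: 10 × €2 = €20
  B2 to P1: 5 × €10 = €50
  B2 to P3: 5 × €10 = €50
  B3 to P1: 40 × €2 = €80
Total cost = €505.
So B2→P1 carries 5 kegs.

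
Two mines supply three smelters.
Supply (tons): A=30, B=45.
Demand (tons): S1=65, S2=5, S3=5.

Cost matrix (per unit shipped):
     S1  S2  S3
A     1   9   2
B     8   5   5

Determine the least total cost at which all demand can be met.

An optimal shipping plan:
  A->S1: 30 × 1 = 30
  B->S1: 35 × 8 = 280
  B->S2: 5 × 5 = 25
  B->S3: 5 × 5 = 25
Total = 30 + 280 + 25 + 25 = 360.
(Supply check: A ships 30; B ships 45.)

360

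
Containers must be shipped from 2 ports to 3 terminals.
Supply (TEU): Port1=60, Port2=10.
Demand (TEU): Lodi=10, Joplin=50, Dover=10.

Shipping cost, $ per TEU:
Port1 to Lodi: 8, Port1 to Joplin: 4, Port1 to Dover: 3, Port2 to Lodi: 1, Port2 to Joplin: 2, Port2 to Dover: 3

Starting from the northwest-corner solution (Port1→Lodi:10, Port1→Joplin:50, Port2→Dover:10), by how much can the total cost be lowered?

Current plan cost = 10·8 + 50·4 + 10·3 = $310.
Optimal plan:
  Port1->Joplin: 50 × $4 = $200
  Port1->Dover: 10 × $3 = $30
  Port2->Lodi: 10 × $1 = $10
Optimal cost = $240.
Saving = 310 − 240 = $70.

70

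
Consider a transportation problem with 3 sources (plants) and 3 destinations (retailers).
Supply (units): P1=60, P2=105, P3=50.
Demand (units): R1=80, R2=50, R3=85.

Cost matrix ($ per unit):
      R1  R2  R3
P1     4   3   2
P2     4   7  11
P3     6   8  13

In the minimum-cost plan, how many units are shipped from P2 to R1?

80

Optimal shipments:
  P1 to R3: 60 × $2 = $120
  P2 to R1: 80 × $4 = $320
  P2 to R3: 25 × $11 = $275
  P3 to R2: 50 × $8 = $400
Total cost = $1115.
So P2→R1 carries 80 units.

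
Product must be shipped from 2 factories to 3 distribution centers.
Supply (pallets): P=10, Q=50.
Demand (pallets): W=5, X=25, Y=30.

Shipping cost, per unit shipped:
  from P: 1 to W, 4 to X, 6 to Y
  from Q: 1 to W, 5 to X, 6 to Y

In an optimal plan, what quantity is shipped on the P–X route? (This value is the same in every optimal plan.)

10

Optimal shipments:
  P->X: 10 × 4 = 40
  Q->W: 5 × 1 = 5
  Q->X: 15 × 5 = 75
  Q->Y: 30 × 6 = 180
Total cost = 300.
So P→X carries 10 pallets.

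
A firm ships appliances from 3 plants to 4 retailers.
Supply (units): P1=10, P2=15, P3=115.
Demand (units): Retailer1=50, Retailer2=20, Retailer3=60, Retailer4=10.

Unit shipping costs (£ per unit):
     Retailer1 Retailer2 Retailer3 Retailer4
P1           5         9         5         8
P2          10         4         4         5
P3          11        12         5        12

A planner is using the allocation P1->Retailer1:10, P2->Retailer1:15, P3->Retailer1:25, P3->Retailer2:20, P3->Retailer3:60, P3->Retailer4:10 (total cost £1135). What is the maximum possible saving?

Current plan cost = 10·5 + 15·10 + 25·11 + 20·12 + 60·5 + 10·12 = £1135.
Optimal plan:
  P1→Retailer1: 10 × £5 = £50
  P2→Retailer2: 15 × £4 = £60
  P3→Retailer1: 40 × £11 = £440
  P3→Retailer2: 5 × £12 = £60
  P3→Retailer3: 60 × £5 = £300
  P3→Retailer4: 10 × £12 = £120
Optimal cost = £1030.
Saving = 1135 − 1030 = £105.

105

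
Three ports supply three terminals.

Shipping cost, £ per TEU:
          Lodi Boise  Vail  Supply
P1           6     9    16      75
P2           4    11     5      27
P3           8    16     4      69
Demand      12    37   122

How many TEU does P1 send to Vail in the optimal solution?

26

Optimal shipments:
  P1->Lodi: 12 × £6 = £72
  P1->Boise: 37 × £9 = £333
  P1->Vail: 26 × £16 = £416
  P2->Vail: 27 × £5 = £135
  P3->Vail: 69 × £4 = £276
Total cost = £1232.
So P1→Vail carries 26 TEU.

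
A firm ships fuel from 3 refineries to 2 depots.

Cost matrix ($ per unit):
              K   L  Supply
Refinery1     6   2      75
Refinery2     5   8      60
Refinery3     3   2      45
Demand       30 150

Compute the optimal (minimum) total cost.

One minimum-cost allocation:
  Refinery1–L: 75 × $2 = $150
  Refinery2–K: 30 × $5 = $150
  Refinery2–L: 30 × $8 = $240
  Refinery3–L: 45 × $2 = $90
Total = 150 + 150 + 240 + 90 = $630.

630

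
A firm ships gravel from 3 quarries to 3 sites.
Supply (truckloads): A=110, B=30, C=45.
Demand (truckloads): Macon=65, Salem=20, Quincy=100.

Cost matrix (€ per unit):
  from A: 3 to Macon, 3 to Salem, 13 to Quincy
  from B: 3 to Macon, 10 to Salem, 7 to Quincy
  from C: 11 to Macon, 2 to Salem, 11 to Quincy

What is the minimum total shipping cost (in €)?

An optimal shipping plan:
  A–Macon: 65 truckloads
  A–Salem: 20 truckloads
  A–Quincy: 25 truckloads
  B–Quincy: 30 truckloads
  C–Quincy: 45 truckloads
Total cost = €1285.

1285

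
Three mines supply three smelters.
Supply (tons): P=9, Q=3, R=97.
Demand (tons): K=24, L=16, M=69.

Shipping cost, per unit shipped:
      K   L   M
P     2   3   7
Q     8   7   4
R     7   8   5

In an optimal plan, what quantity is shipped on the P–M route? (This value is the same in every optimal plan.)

Solving gives:
  P->L: 9 × 3 = 27
  Q->M: 3 × 4 = 12
  R->K: 24 × 7 = 168
  R->L: 7 × 8 = 56
  R->M: 66 × 5 = 330
Total cost = 593.
The route P→M is not used.

0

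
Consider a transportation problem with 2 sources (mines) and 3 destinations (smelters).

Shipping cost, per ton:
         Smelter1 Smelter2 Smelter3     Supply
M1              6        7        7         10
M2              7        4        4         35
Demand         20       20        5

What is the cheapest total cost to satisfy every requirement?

230

Optimal allocation:
  M1→Smelter1: 10 tons
  M2→Smelter1: 10 tons
  M2→Smelter2: 20 tons
  M2→Smelter3: 5 tons
Total cost = 230.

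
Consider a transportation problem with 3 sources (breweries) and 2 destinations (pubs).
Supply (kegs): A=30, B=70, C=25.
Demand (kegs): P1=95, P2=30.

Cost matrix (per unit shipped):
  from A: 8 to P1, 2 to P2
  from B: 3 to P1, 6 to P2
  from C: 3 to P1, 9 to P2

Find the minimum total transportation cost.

345

Optimal allocation:
  A to P2: 30 × 2 = 60
  B to P1: 70 × 3 = 210
  C to P1: 25 × 3 = 75
Total = 60 + 210 + 75 = 345.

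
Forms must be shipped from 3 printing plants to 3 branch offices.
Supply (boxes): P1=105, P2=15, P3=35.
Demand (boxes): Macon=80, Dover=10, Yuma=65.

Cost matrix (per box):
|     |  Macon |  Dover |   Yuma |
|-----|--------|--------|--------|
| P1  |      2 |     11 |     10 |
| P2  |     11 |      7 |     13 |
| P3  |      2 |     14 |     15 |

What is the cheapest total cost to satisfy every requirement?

A cheapest plan:
  P1->Macon: 45 boxes
  P1->Yuma: 60 boxes
  P2->Dover: 10 boxes
  P2->Yuma: 5 boxes
  P3->Macon: 35 boxes
Total cost = 895.
(Supply check: P1 ships 105; P2 ships 15; P3 ships 35.)

895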